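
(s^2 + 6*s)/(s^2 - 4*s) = (s + 6)/(s - 4)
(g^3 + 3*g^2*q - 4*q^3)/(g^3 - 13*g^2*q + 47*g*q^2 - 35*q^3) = (g^2 + 4*g*q + 4*q^2)/(g^2 - 12*g*q + 35*q^2)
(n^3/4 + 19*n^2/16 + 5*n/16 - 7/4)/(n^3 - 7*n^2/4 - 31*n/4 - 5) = (-4*n^3 - 19*n^2 - 5*n + 28)/(4*(-4*n^3 + 7*n^2 + 31*n + 20))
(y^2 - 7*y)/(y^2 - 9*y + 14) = y/(y - 2)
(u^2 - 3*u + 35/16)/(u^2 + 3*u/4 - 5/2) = (u - 7/4)/(u + 2)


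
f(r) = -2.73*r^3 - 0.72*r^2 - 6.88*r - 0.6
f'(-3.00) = -76.27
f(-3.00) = 87.27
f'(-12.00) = -1168.96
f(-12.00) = 4695.72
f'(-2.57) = -57.27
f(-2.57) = 58.67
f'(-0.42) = -7.72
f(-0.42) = 2.36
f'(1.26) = -21.70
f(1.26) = -15.87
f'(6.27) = -337.88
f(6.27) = -744.97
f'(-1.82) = -31.39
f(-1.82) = 25.99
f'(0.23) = -7.64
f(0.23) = -2.25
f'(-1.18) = -16.58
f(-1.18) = 11.00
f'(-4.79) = -187.89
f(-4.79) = 315.87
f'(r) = -8.19*r^2 - 1.44*r - 6.88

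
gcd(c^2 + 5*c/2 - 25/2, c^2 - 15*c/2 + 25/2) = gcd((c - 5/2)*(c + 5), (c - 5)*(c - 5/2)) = c - 5/2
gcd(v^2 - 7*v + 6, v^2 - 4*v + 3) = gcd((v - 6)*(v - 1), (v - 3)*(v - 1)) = v - 1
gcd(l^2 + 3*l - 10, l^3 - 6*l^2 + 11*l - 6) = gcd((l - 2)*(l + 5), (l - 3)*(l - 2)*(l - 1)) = l - 2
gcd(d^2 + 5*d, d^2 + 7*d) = d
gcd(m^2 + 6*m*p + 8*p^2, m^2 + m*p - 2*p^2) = m + 2*p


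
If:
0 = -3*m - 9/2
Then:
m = -3/2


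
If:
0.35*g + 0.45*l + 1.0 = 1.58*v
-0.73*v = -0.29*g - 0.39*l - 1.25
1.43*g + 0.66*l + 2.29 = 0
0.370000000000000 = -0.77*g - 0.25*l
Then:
No Solution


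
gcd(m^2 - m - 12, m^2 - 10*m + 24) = m - 4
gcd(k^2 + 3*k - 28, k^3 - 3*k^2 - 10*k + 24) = k - 4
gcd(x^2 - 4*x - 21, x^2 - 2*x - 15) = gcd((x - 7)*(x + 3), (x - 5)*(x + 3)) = x + 3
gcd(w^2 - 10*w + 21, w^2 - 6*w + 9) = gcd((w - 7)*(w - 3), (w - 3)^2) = w - 3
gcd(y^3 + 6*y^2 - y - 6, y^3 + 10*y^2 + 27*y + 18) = y^2 + 7*y + 6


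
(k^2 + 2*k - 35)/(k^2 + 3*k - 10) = (k^2 + 2*k - 35)/(k^2 + 3*k - 10)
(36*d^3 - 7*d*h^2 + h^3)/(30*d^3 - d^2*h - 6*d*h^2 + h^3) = (6*d - h)/(5*d - h)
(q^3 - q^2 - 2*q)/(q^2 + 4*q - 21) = q*(q^2 - q - 2)/(q^2 + 4*q - 21)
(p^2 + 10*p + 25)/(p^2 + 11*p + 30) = (p + 5)/(p + 6)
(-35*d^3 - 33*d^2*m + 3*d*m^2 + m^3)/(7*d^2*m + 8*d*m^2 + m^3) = (-5*d + m)/m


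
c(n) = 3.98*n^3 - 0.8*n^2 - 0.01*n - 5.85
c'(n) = 11.94*n^2 - 1.6*n - 0.01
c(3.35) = 134.77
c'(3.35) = 128.63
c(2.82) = 77.01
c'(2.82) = 90.43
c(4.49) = 338.24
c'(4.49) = 233.52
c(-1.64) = -25.54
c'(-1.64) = 34.73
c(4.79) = 413.16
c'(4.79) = 266.28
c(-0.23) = -5.94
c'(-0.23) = 0.99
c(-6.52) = -1142.92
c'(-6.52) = 518.00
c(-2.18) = -50.86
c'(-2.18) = 60.22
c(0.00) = -5.85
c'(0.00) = -0.01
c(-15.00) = -13618.20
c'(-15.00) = 2710.49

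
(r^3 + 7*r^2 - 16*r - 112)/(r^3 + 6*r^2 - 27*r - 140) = (r - 4)/(r - 5)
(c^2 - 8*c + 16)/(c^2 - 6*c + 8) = (c - 4)/(c - 2)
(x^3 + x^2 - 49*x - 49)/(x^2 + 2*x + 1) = (x^2 - 49)/(x + 1)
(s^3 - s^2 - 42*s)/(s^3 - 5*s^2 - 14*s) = (s + 6)/(s + 2)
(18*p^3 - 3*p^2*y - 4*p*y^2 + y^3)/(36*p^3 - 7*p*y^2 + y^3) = (-3*p + y)/(-6*p + y)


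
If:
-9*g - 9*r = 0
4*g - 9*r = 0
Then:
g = 0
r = 0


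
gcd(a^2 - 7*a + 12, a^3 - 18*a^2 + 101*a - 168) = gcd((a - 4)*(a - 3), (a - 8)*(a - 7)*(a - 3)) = a - 3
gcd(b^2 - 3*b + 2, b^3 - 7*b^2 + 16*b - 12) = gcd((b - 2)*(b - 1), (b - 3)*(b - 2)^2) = b - 2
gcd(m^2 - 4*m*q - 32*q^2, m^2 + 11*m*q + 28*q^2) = m + 4*q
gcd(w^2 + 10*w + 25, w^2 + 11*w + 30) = w + 5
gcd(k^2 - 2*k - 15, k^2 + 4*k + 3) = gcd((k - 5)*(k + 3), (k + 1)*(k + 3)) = k + 3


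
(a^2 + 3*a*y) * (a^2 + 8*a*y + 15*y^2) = a^4 + 11*a^3*y + 39*a^2*y^2 + 45*a*y^3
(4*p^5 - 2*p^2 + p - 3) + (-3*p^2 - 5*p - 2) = 4*p^5 - 5*p^2 - 4*p - 5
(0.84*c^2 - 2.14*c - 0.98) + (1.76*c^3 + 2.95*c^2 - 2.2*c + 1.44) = 1.76*c^3 + 3.79*c^2 - 4.34*c + 0.46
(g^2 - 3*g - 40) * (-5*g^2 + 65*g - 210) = -5*g^4 + 80*g^3 - 205*g^2 - 1970*g + 8400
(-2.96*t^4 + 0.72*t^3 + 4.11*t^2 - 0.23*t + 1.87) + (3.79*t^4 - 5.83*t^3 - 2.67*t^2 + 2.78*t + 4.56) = 0.83*t^4 - 5.11*t^3 + 1.44*t^2 + 2.55*t + 6.43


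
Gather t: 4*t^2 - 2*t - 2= 4*t^2 - 2*t - 2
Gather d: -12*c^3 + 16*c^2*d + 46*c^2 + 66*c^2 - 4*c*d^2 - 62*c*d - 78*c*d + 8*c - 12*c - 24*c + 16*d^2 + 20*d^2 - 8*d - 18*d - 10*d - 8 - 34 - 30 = -12*c^3 + 112*c^2 - 28*c + d^2*(36 - 4*c) + d*(16*c^2 - 140*c - 36) - 72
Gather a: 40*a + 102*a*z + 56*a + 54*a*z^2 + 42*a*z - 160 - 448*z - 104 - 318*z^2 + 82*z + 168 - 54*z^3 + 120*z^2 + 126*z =a*(54*z^2 + 144*z + 96) - 54*z^3 - 198*z^2 - 240*z - 96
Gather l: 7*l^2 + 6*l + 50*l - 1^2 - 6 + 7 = 7*l^2 + 56*l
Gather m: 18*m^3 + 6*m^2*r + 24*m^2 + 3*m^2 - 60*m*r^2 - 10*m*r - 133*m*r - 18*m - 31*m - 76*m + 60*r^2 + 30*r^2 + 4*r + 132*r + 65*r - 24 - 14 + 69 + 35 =18*m^3 + m^2*(6*r + 27) + m*(-60*r^2 - 143*r - 125) + 90*r^2 + 201*r + 66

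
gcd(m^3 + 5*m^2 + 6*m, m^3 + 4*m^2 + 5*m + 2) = m + 2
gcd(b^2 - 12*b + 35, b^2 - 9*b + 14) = b - 7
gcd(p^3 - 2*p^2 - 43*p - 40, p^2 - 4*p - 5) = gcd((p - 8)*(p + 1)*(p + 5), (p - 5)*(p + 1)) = p + 1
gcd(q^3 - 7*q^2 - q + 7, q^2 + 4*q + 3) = q + 1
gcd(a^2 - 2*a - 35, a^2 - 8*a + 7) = a - 7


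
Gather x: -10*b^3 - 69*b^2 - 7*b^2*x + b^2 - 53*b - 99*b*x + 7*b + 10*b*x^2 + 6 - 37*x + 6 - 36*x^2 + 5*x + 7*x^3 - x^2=-10*b^3 - 68*b^2 - 46*b + 7*x^3 + x^2*(10*b - 37) + x*(-7*b^2 - 99*b - 32) + 12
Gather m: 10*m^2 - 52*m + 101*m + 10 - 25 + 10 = 10*m^2 + 49*m - 5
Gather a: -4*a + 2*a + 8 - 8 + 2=2 - 2*a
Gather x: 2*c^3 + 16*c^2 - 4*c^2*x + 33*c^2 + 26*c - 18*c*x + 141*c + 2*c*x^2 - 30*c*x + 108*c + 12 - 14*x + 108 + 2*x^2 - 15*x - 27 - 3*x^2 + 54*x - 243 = 2*c^3 + 49*c^2 + 275*c + x^2*(2*c - 1) + x*(-4*c^2 - 48*c + 25) - 150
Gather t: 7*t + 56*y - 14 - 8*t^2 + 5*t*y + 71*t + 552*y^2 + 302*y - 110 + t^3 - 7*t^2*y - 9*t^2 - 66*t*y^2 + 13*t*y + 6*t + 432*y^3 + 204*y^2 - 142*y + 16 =t^3 + t^2*(-7*y - 17) + t*(-66*y^2 + 18*y + 84) + 432*y^3 + 756*y^2 + 216*y - 108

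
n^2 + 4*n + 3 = (n + 1)*(n + 3)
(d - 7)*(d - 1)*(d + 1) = d^3 - 7*d^2 - d + 7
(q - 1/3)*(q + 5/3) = q^2 + 4*q/3 - 5/9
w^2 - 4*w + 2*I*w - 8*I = (w - 4)*(w + 2*I)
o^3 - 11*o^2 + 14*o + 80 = (o - 8)*(o - 5)*(o + 2)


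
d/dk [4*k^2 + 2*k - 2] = 8*k + 2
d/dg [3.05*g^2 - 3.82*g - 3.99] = 6.1*g - 3.82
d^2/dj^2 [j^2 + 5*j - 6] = 2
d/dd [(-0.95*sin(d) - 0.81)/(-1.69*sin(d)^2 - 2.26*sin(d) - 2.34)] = (-1.6055*sin(d)^2 - 2.7378*sin(d) + 0.3924)*cos(d)/(2.8561*sin(d)^4 + 7.6388*sin(d)^3 + 13.0168*sin(d)^2 + 10.5768*sin(d) + 5.4756)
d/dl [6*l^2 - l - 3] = 12*l - 1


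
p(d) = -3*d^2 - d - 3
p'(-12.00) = 71.00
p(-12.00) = -423.00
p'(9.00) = -55.00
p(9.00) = -255.00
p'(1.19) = -8.14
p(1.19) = -8.44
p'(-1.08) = 5.48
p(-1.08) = -5.42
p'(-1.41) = 7.46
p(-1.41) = -7.55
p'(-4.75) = 27.50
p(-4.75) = -65.94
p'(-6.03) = 35.18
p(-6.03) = -106.05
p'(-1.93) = 10.58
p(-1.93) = -12.24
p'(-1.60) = 8.60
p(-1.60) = -9.08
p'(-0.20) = 0.20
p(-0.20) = -2.92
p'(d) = -6*d - 1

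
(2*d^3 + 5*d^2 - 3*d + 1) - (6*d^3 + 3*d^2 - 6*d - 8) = -4*d^3 + 2*d^2 + 3*d + 9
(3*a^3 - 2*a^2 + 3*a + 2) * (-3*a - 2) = -9*a^4 - 5*a^2 - 12*a - 4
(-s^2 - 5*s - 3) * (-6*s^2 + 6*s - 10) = 6*s^4 + 24*s^3 - 2*s^2 + 32*s + 30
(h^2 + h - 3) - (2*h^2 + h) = -h^2 - 3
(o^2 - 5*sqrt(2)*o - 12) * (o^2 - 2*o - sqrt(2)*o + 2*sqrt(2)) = o^4 - 6*sqrt(2)*o^3 - 2*o^3 - 2*o^2 + 12*sqrt(2)*o^2 + 4*o + 12*sqrt(2)*o - 24*sqrt(2)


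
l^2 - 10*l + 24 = (l - 6)*(l - 4)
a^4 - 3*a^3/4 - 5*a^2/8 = a^2*(a - 5/4)*(a + 1/2)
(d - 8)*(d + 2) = d^2 - 6*d - 16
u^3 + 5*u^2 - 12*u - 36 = (u - 3)*(u + 2)*(u + 6)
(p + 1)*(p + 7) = p^2 + 8*p + 7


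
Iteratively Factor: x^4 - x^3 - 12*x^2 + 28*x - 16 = (x + 4)*(x^3 - 5*x^2 + 8*x - 4) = (x - 2)*(x + 4)*(x^2 - 3*x + 2) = (x - 2)^2*(x + 4)*(x - 1)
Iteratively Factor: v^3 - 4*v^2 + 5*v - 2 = (v - 1)*(v^2 - 3*v + 2) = (v - 2)*(v - 1)*(v - 1)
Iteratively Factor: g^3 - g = (g)*(g^2 - 1) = g*(g + 1)*(g - 1)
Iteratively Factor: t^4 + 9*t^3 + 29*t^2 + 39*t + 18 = (t + 1)*(t^3 + 8*t^2 + 21*t + 18) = (t + 1)*(t + 3)*(t^2 + 5*t + 6) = (t + 1)*(t + 2)*(t + 3)*(t + 3)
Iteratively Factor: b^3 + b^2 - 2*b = (b - 1)*(b^2 + 2*b) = b*(b - 1)*(b + 2)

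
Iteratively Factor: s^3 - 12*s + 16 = (s - 2)*(s^2 + 2*s - 8) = (s - 2)*(s + 4)*(s - 2)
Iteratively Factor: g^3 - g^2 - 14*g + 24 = (g - 3)*(g^2 + 2*g - 8) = (g - 3)*(g + 4)*(g - 2)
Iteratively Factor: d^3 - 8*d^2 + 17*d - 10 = (d - 5)*(d^2 - 3*d + 2) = (d - 5)*(d - 2)*(d - 1)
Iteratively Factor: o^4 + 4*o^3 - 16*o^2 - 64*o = (o)*(o^3 + 4*o^2 - 16*o - 64) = o*(o - 4)*(o^2 + 8*o + 16) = o*(o - 4)*(o + 4)*(o + 4)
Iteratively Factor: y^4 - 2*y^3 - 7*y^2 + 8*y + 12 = (y - 2)*(y^3 - 7*y - 6) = (y - 2)*(y + 1)*(y^2 - y - 6) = (y - 2)*(y + 1)*(y + 2)*(y - 3)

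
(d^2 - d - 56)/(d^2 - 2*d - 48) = (d + 7)/(d + 6)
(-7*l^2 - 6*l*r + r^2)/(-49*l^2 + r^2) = (l + r)/(7*l + r)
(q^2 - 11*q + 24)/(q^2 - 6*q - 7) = (-q^2 + 11*q - 24)/(-q^2 + 6*q + 7)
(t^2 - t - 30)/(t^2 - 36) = (t + 5)/(t + 6)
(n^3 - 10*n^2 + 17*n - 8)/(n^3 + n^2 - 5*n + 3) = (n - 8)/(n + 3)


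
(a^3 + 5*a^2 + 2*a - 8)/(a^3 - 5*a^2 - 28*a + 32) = (a + 2)/(a - 8)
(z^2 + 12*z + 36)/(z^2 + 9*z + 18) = (z + 6)/(z + 3)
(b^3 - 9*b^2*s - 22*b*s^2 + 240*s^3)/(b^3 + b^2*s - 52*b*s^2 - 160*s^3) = (b - 6*s)/(b + 4*s)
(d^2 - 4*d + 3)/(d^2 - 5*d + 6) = (d - 1)/(d - 2)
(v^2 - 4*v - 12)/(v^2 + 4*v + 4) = (v - 6)/(v + 2)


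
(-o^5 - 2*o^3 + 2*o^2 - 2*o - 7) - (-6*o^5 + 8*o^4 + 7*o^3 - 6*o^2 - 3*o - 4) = 5*o^5 - 8*o^4 - 9*o^3 + 8*o^2 + o - 3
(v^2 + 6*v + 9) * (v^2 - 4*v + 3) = v^4 + 2*v^3 - 12*v^2 - 18*v + 27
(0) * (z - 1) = 0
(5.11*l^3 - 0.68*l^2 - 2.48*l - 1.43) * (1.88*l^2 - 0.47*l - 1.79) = 9.6068*l^5 - 3.6801*l^4 - 13.4897*l^3 - 0.3056*l^2 + 5.1113*l + 2.5597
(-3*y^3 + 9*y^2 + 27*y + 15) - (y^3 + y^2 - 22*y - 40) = -4*y^3 + 8*y^2 + 49*y + 55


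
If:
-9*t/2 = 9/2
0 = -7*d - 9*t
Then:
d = 9/7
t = -1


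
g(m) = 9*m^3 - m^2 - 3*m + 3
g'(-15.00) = 6102.00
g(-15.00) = -30552.00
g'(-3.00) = 246.00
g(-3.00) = -240.00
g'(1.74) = 75.27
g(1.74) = 42.16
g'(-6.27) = 1070.99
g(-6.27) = -2235.93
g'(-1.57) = 66.69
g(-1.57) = -29.58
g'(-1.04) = 28.28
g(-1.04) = -5.09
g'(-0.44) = 3.11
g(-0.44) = 3.36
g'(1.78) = 78.99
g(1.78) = 45.25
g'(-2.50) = 170.75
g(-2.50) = -136.38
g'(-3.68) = 370.00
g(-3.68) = -448.03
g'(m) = 27*m^2 - 2*m - 3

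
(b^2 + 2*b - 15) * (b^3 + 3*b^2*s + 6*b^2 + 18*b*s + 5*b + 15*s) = b^5 + 3*b^4*s + 8*b^4 + 24*b^3*s + 2*b^3 + 6*b^2*s - 80*b^2 - 240*b*s - 75*b - 225*s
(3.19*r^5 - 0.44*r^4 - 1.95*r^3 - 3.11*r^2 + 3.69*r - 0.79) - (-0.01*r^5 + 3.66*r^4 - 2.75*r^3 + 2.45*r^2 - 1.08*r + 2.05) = 3.2*r^5 - 4.1*r^4 + 0.8*r^3 - 5.56*r^2 + 4.77*r - 2.84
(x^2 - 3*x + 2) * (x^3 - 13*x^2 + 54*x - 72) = x^5 - 16*x^4 + 95*x^3 - 260*x^2 + 324*x - 144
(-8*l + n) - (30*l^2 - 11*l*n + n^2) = -30*l^2 + 11*l*n - 8*l - n^2 + n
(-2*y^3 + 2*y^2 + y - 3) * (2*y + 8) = -4*y^4 - 12*y^3 + 18*y^2 + 2*y - 24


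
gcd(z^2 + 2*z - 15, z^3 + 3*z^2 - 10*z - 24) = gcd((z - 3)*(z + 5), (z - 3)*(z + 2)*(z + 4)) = z - 3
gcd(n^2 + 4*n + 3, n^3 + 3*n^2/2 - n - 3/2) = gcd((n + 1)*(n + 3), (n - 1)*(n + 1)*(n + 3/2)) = n + 1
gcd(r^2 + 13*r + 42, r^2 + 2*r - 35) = r + 7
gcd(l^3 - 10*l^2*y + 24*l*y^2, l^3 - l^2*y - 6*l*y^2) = l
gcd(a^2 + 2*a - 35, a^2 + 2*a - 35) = a^2 + 2*a - 35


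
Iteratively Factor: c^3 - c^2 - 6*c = (c + 2)*(c^2 - 3*c) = (c - 3)*(c + 2)*(c)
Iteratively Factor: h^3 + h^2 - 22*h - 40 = (h + 4)*(h^2 - 3*h - 10) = (h - 5)*(h + 4)*(h + 2)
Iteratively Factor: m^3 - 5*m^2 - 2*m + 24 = (m + 2)*(m^2 - 7*m + 12) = (m - 3)*(m + 2)*(m - 4)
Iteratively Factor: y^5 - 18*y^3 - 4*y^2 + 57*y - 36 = (y + 3)*(y^4 - 3*y^3 - 9*y^2 + 23*y - 12) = (y - 1)*(y + 3)*(y^3 - 2*y^2 - 11*y + 12) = (y - 1)^2*(y + 3)*(y^2 - y - 12) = (y - 4)*(y - 1)^2*(y + 3)*(y + 3)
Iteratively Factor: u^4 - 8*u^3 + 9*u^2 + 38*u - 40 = (u - 5)*(u^3 - 3*u^2 - 6*u + 8) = (u - 5)*(u + 2)*(u^2 - 5*u + 4) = (u - 5)*(u - 1)*(u + 2)*(u - 4)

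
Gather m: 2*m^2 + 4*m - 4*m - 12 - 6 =2*m^2 - 18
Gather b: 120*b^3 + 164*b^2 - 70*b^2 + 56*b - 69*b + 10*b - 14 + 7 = 120*b^3 + 94*b^2 - 3*b - 7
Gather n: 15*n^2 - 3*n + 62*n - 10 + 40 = 15*n^2 + 59*n + 30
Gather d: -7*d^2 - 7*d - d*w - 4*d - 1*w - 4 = -7*d^2 + d*(-w - 11) - w - 4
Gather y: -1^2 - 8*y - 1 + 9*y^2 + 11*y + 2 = 9*y^2 + 3*y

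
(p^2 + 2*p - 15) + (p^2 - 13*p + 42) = 2*p^2 - 11*p + 27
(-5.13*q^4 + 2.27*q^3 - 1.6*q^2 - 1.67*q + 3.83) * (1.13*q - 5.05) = -5.7969*q^5 + 28.4716*q^4 - 13.2715*q^3 + 6.1929*q^2 + 12.7614*q - 19.3415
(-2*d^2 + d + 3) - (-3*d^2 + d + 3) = d^2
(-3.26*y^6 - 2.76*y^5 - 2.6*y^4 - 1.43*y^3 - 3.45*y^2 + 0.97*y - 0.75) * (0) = 0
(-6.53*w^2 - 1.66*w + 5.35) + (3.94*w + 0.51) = -6.53*w^2 + 2.28*w + 5.86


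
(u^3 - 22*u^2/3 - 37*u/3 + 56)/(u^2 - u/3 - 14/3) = (u^2 - 5*u - 24)/(u + 2)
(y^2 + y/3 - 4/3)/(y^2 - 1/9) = 3*(3*y^2 + y - 4)/(9*y^2 - 1)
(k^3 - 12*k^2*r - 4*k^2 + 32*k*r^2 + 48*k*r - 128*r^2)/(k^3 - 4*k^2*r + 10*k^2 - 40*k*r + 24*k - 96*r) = (k^2 - 8*k*r - 4*k + 32*r)/(k^2 + 10*k + 24)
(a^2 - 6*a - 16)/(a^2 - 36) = (a^2 - 6*a - 16)/(a^2 - 36)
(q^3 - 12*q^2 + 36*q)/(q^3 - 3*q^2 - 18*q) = (q - 6)/(q + 3)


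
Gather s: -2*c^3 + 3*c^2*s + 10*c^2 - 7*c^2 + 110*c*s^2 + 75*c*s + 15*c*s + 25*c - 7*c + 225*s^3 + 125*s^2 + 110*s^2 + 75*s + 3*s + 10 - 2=-2*c^3 + 3*c^2 + 18*c + 225*s^3 + s^2*(110*c + 235) + s*(3*c^2 + 90*c + 78) + 8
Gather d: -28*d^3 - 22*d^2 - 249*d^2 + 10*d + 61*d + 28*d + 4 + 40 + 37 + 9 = -28*d^3 - 271*d^2 + 99*d + 90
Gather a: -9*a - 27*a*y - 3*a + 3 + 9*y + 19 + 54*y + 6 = a*(-27*y - 12) + 63*y + 28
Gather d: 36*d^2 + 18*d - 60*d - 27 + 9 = 36*d^2 - 42*d - 18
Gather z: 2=2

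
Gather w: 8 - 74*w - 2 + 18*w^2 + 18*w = 18*w^2 - 56*w + 6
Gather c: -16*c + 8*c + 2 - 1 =1 - 8*c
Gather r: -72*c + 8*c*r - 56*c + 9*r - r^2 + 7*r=-128*c - r^2 + r*(8*c + 16)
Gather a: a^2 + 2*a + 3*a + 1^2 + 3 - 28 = a^2 + 5*a - 24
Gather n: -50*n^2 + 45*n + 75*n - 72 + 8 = -50*n^2 + 120*n - 64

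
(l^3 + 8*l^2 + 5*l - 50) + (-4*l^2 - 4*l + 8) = l^3 + 4*l^2 + l - 42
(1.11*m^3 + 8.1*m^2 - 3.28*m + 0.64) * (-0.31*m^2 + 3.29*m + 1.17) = -0.3441*m^5 + 1.1409*m^4 + 28.9645*m^3 - 1.5126*m^2 - 1.732*m + 0.7488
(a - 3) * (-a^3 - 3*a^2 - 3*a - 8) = -a^4 + 6*a^2 + a + 24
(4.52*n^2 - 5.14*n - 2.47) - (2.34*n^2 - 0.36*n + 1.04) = 2.18*n^2 - 4.78*n - 3.51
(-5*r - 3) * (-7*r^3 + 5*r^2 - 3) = 35*r^4 - 4*r^3 - 15*r^2 + 15*r + 9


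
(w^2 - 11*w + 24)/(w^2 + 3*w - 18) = (w - 8)/(w + 6)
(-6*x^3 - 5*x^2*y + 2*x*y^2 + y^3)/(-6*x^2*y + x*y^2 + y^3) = (x + y)/y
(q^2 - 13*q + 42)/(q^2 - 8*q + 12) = (q - 7)/(q - 2)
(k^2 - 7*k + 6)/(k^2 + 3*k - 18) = (k^2 - 7*k + 6)/(k^2 + 3*k - 18)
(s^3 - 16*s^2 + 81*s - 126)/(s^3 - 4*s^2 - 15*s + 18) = (s^2 - 10*s + 21)/(s^2 + 2*s - 3)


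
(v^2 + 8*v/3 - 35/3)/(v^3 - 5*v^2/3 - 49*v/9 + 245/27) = 9*(v + 5)/(9*v^2 + 6*v - 35)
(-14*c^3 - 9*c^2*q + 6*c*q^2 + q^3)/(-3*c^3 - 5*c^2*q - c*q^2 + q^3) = (-14*c^2 + 5*c*q + q^2)/(-3*c^2 - 2*c*q + q^2)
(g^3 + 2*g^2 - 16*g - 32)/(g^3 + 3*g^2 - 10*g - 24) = (g - 4)/(g - 3)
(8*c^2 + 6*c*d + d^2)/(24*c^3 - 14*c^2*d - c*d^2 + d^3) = (2*c + d)/(6*c^2 - 5*c*d + d^2)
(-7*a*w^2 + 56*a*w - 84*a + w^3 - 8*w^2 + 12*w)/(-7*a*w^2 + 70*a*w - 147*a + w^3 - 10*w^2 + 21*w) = (w^2 - 8*w + 12)/(w^2 - 10*w + 21)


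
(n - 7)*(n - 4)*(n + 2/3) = n^3 - 31*n^2/3 + 62*n/3 + 56/3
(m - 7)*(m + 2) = m^2 - 5*m - 14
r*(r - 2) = r^2 - 2*r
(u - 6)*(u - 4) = u^2 - 10*u + 24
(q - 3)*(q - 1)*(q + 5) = q^3 + q^2 - 17*q + 15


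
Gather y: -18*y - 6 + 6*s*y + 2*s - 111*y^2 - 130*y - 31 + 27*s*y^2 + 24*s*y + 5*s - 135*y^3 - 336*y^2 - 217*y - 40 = 7*s - 135*y^3 + y^2*(27*s - 447) + y*(30*s - 365) - 77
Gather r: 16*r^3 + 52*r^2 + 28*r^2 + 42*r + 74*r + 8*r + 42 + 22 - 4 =16*r^3 + 80*r^2 + 124*r + 60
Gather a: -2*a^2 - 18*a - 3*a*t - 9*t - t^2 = -2*a^2 + a*(-3*t - 18) - t^2 - 9*t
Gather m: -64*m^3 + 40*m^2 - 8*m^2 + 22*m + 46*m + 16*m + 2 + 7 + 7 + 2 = -64*m^3 + 32*m^2 + 84*m + 18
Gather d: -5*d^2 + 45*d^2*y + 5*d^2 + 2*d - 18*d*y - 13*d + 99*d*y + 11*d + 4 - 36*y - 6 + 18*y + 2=45*d^2*y + 81*d*y - 18*y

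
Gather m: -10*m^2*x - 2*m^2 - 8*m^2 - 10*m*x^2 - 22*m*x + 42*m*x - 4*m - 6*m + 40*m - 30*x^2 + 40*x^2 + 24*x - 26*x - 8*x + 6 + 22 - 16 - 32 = m^2*(-10*x - 10) + m*(-10*x^2 + 20*x + 30) + 10*x^2 - 10*x - 20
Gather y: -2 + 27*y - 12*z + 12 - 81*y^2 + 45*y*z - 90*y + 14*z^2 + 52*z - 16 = -81*y^2 + y*(45*z - 63) + 14*z^2 + 40*z - 6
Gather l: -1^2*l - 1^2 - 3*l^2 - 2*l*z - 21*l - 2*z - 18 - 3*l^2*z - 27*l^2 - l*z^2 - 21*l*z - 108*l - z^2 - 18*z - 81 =l^2*(-3*z - 30) + l*(-z^2 - 23*z - 130) - z^2 - 20*z - 100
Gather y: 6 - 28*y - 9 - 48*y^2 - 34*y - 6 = -48*y^2 - 62*y - 9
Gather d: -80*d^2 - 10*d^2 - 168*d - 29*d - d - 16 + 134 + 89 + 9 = -90*d^2 - 198*d + 216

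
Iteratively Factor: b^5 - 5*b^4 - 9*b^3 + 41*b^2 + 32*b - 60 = (b - 3)*(b^4 - 2*b^3 - 15*b^2 - 4*b + 20) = (b - 3)*(b - 1)*(b^3 - b^2 - 16*b - 20) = (b - 3)*(b - 1)*(b + 2)*(b^2 - 3*b - 10) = (b - 3)*(b - 1)*(b + 2)^2*(b - 5)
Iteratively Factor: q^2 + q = (q)*(q + 1)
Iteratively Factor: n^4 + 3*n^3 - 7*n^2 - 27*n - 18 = (n - 3)*(n^3 + 6*n^2 + 11*n + 6) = (n - 3)*(n + 2)*(n^2 + 4*n + 3) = (n - 3)*(n + 2)*(n + 3)*(n + 1)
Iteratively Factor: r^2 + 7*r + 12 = (r + 4)*(r + 3)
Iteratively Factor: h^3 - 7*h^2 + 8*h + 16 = (h - 4)*(h^2 - 3*h - 4) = (h - 4)^2*(h + 1)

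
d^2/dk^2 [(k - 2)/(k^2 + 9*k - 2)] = 2*((k - 2)*(2*k + 9)^2 - (3*k + 7)*(k^2 + 9*k - 2))/(k^2 + 9*k - 2)^3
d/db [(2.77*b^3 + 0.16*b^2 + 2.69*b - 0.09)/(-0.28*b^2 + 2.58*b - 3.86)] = (-0.7756*b^4 + 14.2932*b^3 - 30.9106*b^2 - 1.2856*b - 10.1512)/(0.0784*b^4 - 1.4448*b^3 + 8.818*b^2 - 19.9176*b + 14.8996)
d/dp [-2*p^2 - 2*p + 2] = -4*p - 2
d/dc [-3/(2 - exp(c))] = -3*exp(c)/(exp(c) - 2)^2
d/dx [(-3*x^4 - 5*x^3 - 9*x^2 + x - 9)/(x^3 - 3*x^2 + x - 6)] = 3*(-x^6 + 6*x^5 + 5*x^4 + 20*x^3 + 37*x^2 + 18*x + 1)/(x^6 - 6*x^5 + 11*x^4 - 18*x^3 + 37*x^2 - 12*x + 36)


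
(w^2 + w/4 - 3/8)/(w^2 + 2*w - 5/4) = (4*w + 3)/(2*(2*w + 5))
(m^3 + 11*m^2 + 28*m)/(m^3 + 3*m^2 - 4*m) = (m + 7)/(m - 1)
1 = 1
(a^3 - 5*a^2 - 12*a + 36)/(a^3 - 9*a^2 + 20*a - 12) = (a + 3)/(a - 1)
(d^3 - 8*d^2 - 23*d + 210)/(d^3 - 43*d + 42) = (d^2 - 2*d - 35)/(d^2 + 6*d - 7)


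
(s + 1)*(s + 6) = s^2 + 7*s + 6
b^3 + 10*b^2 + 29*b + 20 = (b + 1)*(b + 4)*(b + 5)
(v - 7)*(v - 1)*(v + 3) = v^3 - 5*v^2 - 17*v + 21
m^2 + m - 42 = (m - 6)*(m + 7)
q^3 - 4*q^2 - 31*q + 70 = (q - 7)*(q - 2)*(q + 5)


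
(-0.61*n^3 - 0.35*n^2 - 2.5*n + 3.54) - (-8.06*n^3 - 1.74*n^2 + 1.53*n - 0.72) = 7.45*n^3 + 1.39*n^2 - 4.03*n + 4.26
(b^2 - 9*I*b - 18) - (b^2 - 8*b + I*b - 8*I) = 8*b - 10*I*b - 18 + 8*I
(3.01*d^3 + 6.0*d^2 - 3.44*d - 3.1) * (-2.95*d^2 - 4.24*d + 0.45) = -8.8795*d^5 - 30.4624*d^4 - 13.9375*d^3 + 26.4306*d^2 + 11.596*d - 1.395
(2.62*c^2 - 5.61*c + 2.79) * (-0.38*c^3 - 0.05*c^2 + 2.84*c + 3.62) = -0.9956*c^5 + 2.0008*c^4 + 6.6611*c^3 - 6.5875*c^2 - 12.3846*c + 10.0998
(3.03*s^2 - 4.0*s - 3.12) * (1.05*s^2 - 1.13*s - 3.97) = 3.1815*s^4 - 7.6239*s^3 - 10.7851*s^2 + 19.4056*s + 12.3864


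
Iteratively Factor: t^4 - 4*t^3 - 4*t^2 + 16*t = (t + 2)*(t^3 - 6*t^2 + 8*t) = t*(t + 2)*(t^2 - 6*t + 8) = t*(t - 2)*(t + 2)*(t - 4)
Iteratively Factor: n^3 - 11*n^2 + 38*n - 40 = (n - 2)*(n^2 - 9*n + 20) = (n - 5)*(n - 2)*(n - 4)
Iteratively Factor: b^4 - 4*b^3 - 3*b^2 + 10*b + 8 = (b - 2)*(b^3 - 2*b^2 - 7*b - 4) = (b - 4)*(b - 2)*(b^2 + 2*b + 1) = (b - 4)*(b - 2)*(b + 1)*(b + 1)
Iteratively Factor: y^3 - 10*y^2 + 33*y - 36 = (y - 3)*(y^2 - 7*y + 12) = (y - 3)^2*(y - 4)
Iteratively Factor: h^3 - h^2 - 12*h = (h + 3)*(h^2 - 4*h) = (h - 4)*(h + 3)*(h)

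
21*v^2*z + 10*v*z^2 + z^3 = z*(3*v + z)*(7*v + z)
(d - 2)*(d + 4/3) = d^2 - 2*d/3 - 8/3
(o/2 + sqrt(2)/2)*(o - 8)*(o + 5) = o^3/2 - 3*o^2/2 + sqrt(2)*o^2/2 - 20*o - 3*sqrt(2)*o/2 - 20*sqrt(2)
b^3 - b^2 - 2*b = b*(b - 2)*(b + 1)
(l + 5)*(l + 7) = l^2 + 12*l + 35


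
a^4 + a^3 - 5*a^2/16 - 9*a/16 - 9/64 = (a - 3/4)*(a + 1/2)^2*(a + 3/4)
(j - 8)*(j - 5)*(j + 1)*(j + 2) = j^4 - 10*j^3 + 3*j^2 + 94*j + 80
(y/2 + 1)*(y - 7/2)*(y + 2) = y^3/2 + y^2/4 - 5*y - 7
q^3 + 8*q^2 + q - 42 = (q - 2)*(q + 3)*(q + 7)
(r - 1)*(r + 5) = r^2 + 4*r - 5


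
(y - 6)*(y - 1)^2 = y^3 - 8*y^2 + 13*y - 6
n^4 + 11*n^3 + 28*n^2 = n^2*(n + 4)*(n + 7)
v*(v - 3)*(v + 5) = v^3 + 2*v^2 - 15*v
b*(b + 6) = b^2 + 6*b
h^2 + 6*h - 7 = (h - 1)*(h + 7)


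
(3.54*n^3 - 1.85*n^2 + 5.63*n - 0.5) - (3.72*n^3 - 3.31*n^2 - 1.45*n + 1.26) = -0.18*n^3 + 1.46*n^2 + 7.08*n - 1.76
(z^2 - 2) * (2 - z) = -z^3 + 2*z^2 + 2*z - 4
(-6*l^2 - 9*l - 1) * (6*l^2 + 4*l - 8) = -36*l^4 - 78*l^3 + 6*l^2 + 68*l + 8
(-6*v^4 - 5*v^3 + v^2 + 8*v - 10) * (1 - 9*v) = 54*v^5 + 39*v^4 - 14*v^3 - 71*v^2 + 98*v - 10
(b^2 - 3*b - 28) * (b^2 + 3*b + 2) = b^4 - 35*b^2 - 90*b - 56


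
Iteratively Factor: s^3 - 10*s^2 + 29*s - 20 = (s - 1)*(s^2 - 9*s + 20) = (s - 4)*(s - 1)*(s - 5)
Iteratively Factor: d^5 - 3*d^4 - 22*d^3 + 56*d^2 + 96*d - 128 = (d - 4)*(d^4 + d^3 - 18*d^2 - 16*d + 32) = (d - 4)*(d + 2)*(d^3 - d^2 - 16*d + 16) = (d - 4)^2*(d + 2)*(d^2 + 3*d - 4) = (d - 4)^2*(d + 2)*(d + 4)*(d - 1)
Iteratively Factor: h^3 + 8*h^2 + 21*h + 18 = (h + 2)*(h^2 + 6*h + 9) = (h + 2)*(h + 3)*(h + 3)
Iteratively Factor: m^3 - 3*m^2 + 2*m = (m - 2)*(m^2 - m) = (m - 2)*(m - 1)*(m)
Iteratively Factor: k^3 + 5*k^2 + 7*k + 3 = (k + 1)*(k^2 + 4*k + 3) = (k + 1)*(k + 3)*(k + 1)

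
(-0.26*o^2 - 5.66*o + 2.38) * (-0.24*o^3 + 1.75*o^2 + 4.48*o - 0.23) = 0.0624*o^5 + 0.9034*o^4 - 11.641*o^3 - 21.132*o^2 + 11.9642*o - 0.5474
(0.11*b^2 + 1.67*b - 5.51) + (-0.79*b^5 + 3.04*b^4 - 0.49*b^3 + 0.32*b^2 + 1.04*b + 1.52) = -0.79*b^5 + 3.04*b^4 - 0.49*b^3 + 0.43*b^2 + 2.71*b - 3.99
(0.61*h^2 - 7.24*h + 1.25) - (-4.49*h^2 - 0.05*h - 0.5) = 5.1*h^2 - 7.19*h + 1.75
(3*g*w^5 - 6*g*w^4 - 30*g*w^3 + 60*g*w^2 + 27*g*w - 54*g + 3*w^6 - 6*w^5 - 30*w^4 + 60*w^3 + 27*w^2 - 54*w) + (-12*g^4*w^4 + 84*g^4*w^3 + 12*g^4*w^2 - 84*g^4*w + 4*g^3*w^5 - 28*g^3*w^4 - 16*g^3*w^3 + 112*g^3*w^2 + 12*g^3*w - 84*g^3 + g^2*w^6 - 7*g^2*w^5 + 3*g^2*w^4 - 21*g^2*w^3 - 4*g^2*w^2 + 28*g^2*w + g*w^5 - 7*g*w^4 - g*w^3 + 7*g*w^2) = -12*g^4*w^4 + 84*g^4*w^3 + 12*g^4*w^2 - 84*g^4*w + 4*g^3*w^5 - 28*g^3*w^4 - 16*g^3*w^3 + 112*g^3*w^2 + 12*g^3*w - 84*g^3 + g^2*w^6 - 7*g^2*w^5 + 3*g^2*w^4 - 21*g^2*w^3 - 4*g^2*w^2 + 28*g^2*w + 4*g*w^5 - 13*g*w^4 - 31*g*w^3 + 67*g*w^2 + 27*g*w - 54*g + 3*w^6 - 6*w^5 - 30*w^4 + 60*w^3 + 27*w^2 - 54*w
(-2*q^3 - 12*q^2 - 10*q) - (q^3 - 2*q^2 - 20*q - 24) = -3*q^3 - 10*q^2 + 10*q + 24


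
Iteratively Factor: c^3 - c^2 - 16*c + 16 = (c - 1)*(c^2 - 16) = (c - 1)*(c + 4)*(c - 4)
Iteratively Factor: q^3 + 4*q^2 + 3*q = (q + 3)*(q^2 + q) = q*(q + 3)*(q + 1)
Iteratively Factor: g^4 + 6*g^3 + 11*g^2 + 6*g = (g + 1)*(g^3 + 5*g^2 + 6*g) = g*(g + 1)*(g^2 + 5*g + 6) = g*(g + 1)*(g + 3)*(g + 2)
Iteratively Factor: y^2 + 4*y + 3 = (y + 1)*(y + 3)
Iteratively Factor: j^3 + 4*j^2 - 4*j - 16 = (j + 2)*(j^2 + 2*j - 8) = (j - 2)*(j + 2)*(j + 4)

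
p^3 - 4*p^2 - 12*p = p*(p - 6)*(p + 2)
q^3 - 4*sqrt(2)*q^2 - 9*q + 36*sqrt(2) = (q - 3)*(q + 3)*(q - 4*sqrt(2))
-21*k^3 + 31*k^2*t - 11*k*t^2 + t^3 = (-7*k + t)*(-3*k + t)*(-k + t)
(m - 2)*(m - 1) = m^2 - 3*m + 2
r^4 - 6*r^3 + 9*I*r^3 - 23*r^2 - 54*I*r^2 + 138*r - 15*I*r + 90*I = (r - 6)*(r + I)*(r + 3*I)*(r + 5*I)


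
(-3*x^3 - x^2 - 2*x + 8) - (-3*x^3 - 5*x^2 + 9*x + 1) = 4*x^2 - 11*x + 7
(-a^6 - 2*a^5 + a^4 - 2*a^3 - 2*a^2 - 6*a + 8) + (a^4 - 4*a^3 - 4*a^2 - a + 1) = -a^6 - 2*a^5 + 2*a^4 - 6*a^3 - 6*a^2 - 7*a + 9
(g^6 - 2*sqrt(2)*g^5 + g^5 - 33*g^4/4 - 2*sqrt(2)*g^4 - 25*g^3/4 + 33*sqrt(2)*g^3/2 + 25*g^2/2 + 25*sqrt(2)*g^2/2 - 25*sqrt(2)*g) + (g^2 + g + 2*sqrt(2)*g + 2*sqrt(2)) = g^6 - 2*sqrt(2)*g^5 + g^5 - 33*g^4/4 - 2*sqrt(2)*g^4 - 25*g^3/4 + 33*sqrt(2)*g^3/2 + 27*g^2/2 + 25*sqrt(2)*g^2/2 - 23*sqrt(2)*g + g + 2*sqrt(2)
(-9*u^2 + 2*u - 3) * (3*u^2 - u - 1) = -27*u^4 + 15*u^3 - 2*u^2 + u + 3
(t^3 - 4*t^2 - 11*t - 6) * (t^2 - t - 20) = t^5 - 5*t^4 - 27*t^3 + 85*t^2 + 226*t + 120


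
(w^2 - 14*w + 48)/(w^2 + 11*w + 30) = (w^2 - 14*w + 48)/(w^2 + 11*w + 30)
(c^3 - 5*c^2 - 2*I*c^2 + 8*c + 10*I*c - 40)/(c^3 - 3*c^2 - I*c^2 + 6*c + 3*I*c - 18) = (c^2 - c*(5 + 4*I) + 20*I)/(c^2 - 3*c*(1 + I) + 9*I)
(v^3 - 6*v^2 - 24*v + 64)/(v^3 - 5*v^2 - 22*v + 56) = (v - 8)/(v - 7)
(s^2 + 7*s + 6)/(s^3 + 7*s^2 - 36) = (s + 1)/(s^2 + s - 6)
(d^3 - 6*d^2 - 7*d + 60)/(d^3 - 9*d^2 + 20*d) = (d + 3)/d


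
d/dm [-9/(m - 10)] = 9/(m - 10)^2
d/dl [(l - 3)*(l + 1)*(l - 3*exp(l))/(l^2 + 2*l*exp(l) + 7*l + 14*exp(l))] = (-(l - 3)*(l + 1)*(l - 3*exp(l))*(2*l*exp(l) + 2*l + 16*exp(l) + 7) + (-(l - 3)*(l + 1)*(3*exp(l) - 1) + (l - 3)*(l - 3*exp(l)) + (l + 1)*(l - 3*exp(l)))*(l^2 + 2*l*exp(l) + 7*l + 14*exp(l)))/(l^2 + 2*l*exp(l) + 7*l + 14*exp(l))^2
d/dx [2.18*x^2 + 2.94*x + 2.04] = 4.36*x + 2.94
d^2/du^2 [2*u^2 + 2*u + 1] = 4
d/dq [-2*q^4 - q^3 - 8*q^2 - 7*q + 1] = -8*q^3 - 3*q^2 - 16*q - 7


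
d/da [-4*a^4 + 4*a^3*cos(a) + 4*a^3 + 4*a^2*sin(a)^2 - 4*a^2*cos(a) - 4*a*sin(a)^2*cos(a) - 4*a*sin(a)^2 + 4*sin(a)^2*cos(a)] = -4*a^3*sin(a) - 16*a^3 + 4*a^2*sin(a) + 4*a^2*sin(2*a) + 12*a^2*cos(a) + 12*a^2 + a*sin(a) - 3*a*sin(3*a) - 4*sqrt(2)*a*sin(2*a + pi/4) - 8*a*cos(a) + 4*a + 3*sin(3*a) - sqrt(2)*sin(a + pi/4) + 2*cos(2*a) + cos(3*a) - 2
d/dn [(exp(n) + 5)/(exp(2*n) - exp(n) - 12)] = (-(exp(n) + 5)*(2*exp(n) - 1) + exp(2*n) - exp(n) - 12)*exp(n)/(-exp(2*n) + exp(n) + 12)^2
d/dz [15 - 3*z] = -3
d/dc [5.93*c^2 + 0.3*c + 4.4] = 11.86*c + 0.3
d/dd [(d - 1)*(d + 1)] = 2*d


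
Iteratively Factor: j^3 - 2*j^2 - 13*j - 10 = (j + 2)*(j^2 - 4*j - 5) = (j - 5)*(j + 2)*(j + 1)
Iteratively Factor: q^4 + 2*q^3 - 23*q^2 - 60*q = (q - 5)*(q^3 + 7*q^2 + 12*q) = (q - 5)*(q + 3)*(q^2 + 4*q) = q*(q - 5)*(q + 3)*(q + 4)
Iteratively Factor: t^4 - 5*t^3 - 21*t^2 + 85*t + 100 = (t + 4)*(t^3 - 9*t^2 + 15*t + 25) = (t + 1)*(t + 4)*(t^2 - 10*t + 25) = (t - 5)*(t + 1)*(t + 4)*(t - 5)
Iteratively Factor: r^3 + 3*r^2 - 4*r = (r + 4)*(r^2 - r) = r*(r + 4)*(r - 1)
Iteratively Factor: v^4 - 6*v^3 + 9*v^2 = (v - 3)*(v^3 - 3*v^2) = v*(v - 3)*(v^2 - 3*v) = v^2*(v - 3)*(v - 3)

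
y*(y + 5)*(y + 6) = y^3 + 11*y^2 + 30*y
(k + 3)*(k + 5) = k^2 + 8*k + 15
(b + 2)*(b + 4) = b^2 + 6*b + 8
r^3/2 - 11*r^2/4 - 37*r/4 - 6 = (r/2 + 1/2)*(r - 8)*(r + 3/2)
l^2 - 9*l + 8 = (l - 8)*(l - 1)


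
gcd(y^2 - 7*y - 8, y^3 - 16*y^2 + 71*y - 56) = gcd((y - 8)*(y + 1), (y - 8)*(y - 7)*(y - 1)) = y - 8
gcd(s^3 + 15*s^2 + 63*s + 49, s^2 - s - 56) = s + 7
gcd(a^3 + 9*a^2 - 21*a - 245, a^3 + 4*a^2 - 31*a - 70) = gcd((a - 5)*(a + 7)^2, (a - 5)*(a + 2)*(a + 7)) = a^2 + 2*a - 35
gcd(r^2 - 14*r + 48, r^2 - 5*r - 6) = r - 6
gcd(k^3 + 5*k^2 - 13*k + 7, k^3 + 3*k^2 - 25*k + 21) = k^2 + 6*k - 7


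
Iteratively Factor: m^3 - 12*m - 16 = (m + 2)*(m^2 - 2*m - 8) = (m - 4)*(m + 2)*(m + 2)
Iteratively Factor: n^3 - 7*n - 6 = (n + 2)*(n^2 - 2*n - 3) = (n - 3)*(n + 2)*(n + 1)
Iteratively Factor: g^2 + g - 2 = (g + 2)*(g - 1)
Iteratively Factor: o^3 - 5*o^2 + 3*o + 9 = (o - 3)*(o^2 - 2*o - 3) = (o - 3)*(o + 1)*(o - 3)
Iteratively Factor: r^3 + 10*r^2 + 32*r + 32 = (r + 4)*(r^2 + 6*r + 8) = (r + 4)^2*(r + 2)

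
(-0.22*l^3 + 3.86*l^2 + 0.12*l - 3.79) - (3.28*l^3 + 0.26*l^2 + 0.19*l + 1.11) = -3.5*l^3 + 3.6*l^2 - 0.07*l - 4.9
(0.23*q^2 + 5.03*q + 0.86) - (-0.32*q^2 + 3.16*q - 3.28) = 0.55*q^2 + 1.87*q + 4.14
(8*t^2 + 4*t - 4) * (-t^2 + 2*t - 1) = -8*t^4 + 12*t^3 + 4*t^2 - 12*t + 4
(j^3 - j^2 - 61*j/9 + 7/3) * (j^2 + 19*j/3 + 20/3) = j^5 + 16*j^4/3 - 58*j^3/9 - 1276*j^2/27 - 821*j/27 + 140/9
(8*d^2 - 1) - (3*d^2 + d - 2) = 5*d^2 - d + 1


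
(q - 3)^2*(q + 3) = q^3 - 3*q^2 - 9*q + 27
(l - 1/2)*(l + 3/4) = l^2 + l/4 - 3/8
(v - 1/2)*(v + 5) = v^2 + 9*v/2 - 5/2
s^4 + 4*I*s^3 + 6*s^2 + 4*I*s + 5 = (s - I)^2*(s + I)*(s + 5*I)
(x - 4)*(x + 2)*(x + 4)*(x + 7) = x^4 + 9*x^3 - 2*x^2 - 144*x - 224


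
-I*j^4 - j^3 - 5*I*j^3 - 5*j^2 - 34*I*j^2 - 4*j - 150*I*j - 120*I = (j + 4)*(j - 6*I)*(j + 5*I)*(-I*j - I)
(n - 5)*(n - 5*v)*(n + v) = n^3 - 4*n^2*v - 5*n^2 - 5*n*v^2 + 20*n*v + 25*v^2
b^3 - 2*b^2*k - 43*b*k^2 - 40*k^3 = (b - 8*k)*(b + k)*(b + 5*k)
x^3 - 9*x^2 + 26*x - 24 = (x - 4)*(x - 3)*(x - 2)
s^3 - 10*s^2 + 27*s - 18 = (s - 6)*(s - 3)*(s - 1)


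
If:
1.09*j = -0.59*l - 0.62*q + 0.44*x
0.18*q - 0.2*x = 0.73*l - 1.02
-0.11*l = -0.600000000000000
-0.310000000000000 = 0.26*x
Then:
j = -12.04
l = 5.45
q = 15.13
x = -1.19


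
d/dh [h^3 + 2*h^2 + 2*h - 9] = 3*h^2 + 4*h + 2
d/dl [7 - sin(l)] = -cos(l)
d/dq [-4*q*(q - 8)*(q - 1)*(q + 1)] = -16*q^3 + 96*q^2 + 8*q - 32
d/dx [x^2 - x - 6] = 2*x - 1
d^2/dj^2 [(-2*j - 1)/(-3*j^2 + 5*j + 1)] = 2*((7 - 18*j)*(-3*j^2 + 5*j + 1) - (2*j + 1)*(6*j - 5)^2)/(-3*j^2 + 5*j + 1)^3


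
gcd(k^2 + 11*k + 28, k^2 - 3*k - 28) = k + 4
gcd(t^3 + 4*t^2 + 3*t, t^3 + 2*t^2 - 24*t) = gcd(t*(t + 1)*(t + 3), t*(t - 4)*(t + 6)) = t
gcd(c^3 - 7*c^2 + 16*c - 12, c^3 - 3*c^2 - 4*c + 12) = c^2 - 5*c + 6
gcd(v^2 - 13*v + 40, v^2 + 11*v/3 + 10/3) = 1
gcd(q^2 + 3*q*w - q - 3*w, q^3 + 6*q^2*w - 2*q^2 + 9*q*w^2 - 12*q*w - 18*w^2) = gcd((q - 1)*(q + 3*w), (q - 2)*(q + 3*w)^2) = q + 3*w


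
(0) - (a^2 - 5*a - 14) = -a^2 + 5*a + 14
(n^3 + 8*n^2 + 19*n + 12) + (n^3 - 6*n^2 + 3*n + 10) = 2*n^3 + 2*n^2 + 22*n + 22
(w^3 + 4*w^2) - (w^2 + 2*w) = w^3 + 3*w^2 - 2*w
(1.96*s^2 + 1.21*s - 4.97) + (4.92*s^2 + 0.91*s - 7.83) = 6.88*s^2 + 2.12*s - 12.8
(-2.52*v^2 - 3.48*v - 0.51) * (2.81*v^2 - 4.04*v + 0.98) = -7.0812*v^4 + 0.401999999999999*v^3 + 10.1565*v^2 - 1.35*v - 0.4998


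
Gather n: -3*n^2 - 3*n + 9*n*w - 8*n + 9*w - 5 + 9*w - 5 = -3*n^2 + n*(9*w - 11) + 18*w - 10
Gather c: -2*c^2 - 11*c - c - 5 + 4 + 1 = -2*c^2 - 12*c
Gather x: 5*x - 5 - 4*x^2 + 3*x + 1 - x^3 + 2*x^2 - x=-x^3 - 2*x^2 + 7*x - 4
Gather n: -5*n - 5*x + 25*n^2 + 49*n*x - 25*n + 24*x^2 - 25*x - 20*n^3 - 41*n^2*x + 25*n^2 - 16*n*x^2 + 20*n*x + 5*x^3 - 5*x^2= -20*n^3 + n^2*(50 - 41*x) + n*(-16*x^2 + 69*x - 30) + 5*x^3 + 19*x^2 - 30*x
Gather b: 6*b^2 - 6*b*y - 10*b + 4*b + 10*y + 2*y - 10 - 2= 6*b^2 + b*(-6*y - 6) + 12*y - 12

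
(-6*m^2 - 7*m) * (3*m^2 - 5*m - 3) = -18*m^4 + 9*m^3 + 53*m^2 + 21*m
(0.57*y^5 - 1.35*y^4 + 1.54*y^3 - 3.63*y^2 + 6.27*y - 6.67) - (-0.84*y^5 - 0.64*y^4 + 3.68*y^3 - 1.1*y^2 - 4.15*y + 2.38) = 1.41*y^5 - 0.71*y^4 - 2.14*y^3 - 2.53*y^2 + 10.42*y - 9.05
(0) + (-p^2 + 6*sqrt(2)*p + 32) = -p^2 + 6*sqrt(2)*p + 32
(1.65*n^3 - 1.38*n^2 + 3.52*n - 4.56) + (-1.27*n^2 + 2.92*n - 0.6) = 1.65*n^3 - 2.65*n^2 + 6.44*n - 5.16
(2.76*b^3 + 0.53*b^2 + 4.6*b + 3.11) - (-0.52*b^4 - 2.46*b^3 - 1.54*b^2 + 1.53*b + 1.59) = 0.52*b^4 + 5.22*b^3 + 2.07*b^2 + 3.07*b + 1.52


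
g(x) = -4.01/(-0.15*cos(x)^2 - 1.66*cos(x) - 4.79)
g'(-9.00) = -0.20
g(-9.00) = 1.18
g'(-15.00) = -0.29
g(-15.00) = 1.11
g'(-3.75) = 0.26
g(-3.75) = 1.14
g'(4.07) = -0.32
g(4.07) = 1.04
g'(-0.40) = -0.07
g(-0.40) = 0.62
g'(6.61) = 0.06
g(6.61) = 0.62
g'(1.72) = 0.31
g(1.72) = 0.88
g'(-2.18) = -0.32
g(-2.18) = 1.03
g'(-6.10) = 0.03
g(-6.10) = 0.61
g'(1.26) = 0.24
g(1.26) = 0.75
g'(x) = -4.01*(-0.3*sin(x)*cos(x) - 1.66*sin(x))/(-0.15*cos(x)^2 - 1.66*cos(x) - 4.79)^2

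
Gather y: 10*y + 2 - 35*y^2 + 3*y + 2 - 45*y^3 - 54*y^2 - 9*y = -45*y^3 - 89*y^2 + 4*y + 4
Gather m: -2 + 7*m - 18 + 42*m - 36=49*m - 56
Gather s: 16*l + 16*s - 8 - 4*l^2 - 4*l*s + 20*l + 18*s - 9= -4*l^2 + 36*l + s*(34 - 4*l) - 17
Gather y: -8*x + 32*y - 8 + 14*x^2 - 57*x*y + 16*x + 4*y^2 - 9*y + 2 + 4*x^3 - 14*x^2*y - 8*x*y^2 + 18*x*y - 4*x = 4*x^3 + 14*x^2 + 4*x + y^2*(4 - 8*x) + y*(-14*x^2 - 39*x + 23) - 6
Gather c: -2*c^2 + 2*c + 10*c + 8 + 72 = -2*c^2 + 12*c + 80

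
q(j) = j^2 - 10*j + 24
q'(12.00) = 14.00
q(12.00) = 48.00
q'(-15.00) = -40.00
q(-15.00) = 399.00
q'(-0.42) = -10.84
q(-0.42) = 28.38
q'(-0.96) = -11.92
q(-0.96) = 34.52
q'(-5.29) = -20.58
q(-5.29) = 104.88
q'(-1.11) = -12.22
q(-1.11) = 36.33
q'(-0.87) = -11.74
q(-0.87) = 33.46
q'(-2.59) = -15.18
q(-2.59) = 56.61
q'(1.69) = -6.62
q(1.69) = 9.96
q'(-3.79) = -17.58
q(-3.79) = 76.26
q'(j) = 2*j - 10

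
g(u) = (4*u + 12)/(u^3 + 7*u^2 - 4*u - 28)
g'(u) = (4*u + 12)*(-3*u^2 - 14*u + 4)/(u^3 + 7*u^2 - 4*u - 28)^2 + 4/(u^3 + 7*u^2 - 4*u - 28)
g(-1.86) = -1.64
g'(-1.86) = 10.18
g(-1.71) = -0.91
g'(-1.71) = 2.35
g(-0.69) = -0.42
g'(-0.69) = 0.05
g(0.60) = -0.52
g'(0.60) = -0.25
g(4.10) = 0.20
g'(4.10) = -0.12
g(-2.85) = 0.04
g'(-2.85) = 0.27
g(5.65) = 0.10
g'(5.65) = -0.04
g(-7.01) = 35.53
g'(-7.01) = 3555.56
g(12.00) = 0.02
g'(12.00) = 0.00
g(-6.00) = -0.38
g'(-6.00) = 0.36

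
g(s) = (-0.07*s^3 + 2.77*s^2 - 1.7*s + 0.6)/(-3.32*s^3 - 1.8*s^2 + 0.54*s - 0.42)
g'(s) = (-0.21*s^2 + 5.54*s - 1.7)/(-3.32*s^3 - 1.8*s^2 + 0.54*s - 0.42) + (9.96*s^2 + 3.6*s - 0.54)*(-0.07*s^3 + 2.77*s^2 - 1.7*s + 0.6)/(-3.32*s^3 - 1.8*s^2 + 0.54*s - 0.42)^2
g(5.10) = -0.11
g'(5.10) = 0.02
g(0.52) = -0.42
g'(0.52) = 0.51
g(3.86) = -0.14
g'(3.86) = 0.03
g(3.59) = -0.15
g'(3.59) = 0.04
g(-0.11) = -1.65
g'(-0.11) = 1.94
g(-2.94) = 0.47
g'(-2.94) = 0.23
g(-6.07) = 0.19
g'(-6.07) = 0.03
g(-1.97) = 0.90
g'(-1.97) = 0.86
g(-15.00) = 0.08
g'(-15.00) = 0.00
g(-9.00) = 0.13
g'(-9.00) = 0.01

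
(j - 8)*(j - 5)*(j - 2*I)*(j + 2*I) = j^4 - 13*j^3 + 44*j^2 - 52*j + 160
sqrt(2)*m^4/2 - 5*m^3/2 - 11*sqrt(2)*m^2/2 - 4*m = m*(m - 4*sqrt(2))*(m + sqrt(2))*(sqrt(2)*m/2 + 1/2)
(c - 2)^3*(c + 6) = c^4 - 24*c^2 + 64*c - 48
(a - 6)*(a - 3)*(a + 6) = a^3 - 3*a^2 - 36*a + 108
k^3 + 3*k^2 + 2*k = k*(k + 1)*(k + 2)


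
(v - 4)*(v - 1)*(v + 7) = v^3 + 2*v^2 - 31*v + 28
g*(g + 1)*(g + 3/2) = g^3 + 5*g^2/2 + 3*g/2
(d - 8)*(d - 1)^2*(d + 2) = d^4 - 8*d^3 - 3*d^2 + 26*d - 16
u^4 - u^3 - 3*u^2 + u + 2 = (u - 2)*(u - 1)*(u + 1)^2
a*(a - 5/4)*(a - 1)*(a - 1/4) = a^4 - 5*a^3/2 + 29*a^2/16 - 5*a/16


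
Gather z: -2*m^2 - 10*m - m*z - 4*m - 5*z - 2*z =-2*m^2 - 14*m + z*(-m - 7)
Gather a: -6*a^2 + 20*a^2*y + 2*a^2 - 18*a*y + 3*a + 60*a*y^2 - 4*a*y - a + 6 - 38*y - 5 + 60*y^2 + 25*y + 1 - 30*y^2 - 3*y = a^2*(20*y - 4) + a*(60*y^2 - 22*y + 2) + 30*y^2 - 16*y + 2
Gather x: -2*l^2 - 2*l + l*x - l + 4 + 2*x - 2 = -2*l^2 - 3*l + x*(l + 2) + 2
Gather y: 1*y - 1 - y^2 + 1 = -y^2 + y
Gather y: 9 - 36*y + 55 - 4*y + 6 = 70 - 40*y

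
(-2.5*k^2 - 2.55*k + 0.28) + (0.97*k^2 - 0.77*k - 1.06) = -1.53*k^2 - 3.32*k - 0.78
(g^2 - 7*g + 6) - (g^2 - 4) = 10 - 7*g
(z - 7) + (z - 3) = 2*z - 10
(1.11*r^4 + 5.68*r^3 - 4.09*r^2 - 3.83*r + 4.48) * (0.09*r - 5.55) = 0.0999*r^5 - 5.6493*r^4 - 31.8921*r^3 + 22.3548*r^2 + 21.6597*r - 24.864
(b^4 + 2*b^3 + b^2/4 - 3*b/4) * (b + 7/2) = b^5 + 11*b^4/2 + 29*b^3/4 + b^2/8 - 21*b/8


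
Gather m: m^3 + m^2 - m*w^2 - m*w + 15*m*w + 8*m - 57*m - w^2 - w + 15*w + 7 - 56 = m^3 + m^2 + m*(-w^2 + 14*w - 49) - w^2 + 14*w - 49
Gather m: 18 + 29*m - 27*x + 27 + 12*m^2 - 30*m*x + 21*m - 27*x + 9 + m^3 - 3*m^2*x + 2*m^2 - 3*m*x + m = m^3 + m^2*(14 - 3*x) + m*(51 - 33*x) - 54*x + 54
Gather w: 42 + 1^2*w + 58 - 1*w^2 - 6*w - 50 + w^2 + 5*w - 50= 0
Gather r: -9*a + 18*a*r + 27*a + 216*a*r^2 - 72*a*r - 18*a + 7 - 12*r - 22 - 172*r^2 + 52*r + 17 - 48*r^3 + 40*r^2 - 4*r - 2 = -48*r^3 + r^2*(216*a - 132) + r*(36 - 54*a)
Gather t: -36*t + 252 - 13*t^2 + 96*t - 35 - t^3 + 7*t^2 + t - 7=-t^3 - 6*t^2 + 61*t + 210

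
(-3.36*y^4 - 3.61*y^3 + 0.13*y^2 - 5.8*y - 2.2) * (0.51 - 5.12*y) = 17.2032*y^5 + 16.7696*y^4 - 2.5067*y^3 + 29.7623*y^2 + 8.306*y - 1.122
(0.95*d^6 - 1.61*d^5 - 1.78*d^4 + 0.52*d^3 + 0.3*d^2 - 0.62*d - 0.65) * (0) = 0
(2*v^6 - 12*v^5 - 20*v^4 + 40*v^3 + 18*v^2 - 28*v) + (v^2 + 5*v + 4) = 2*v^6 - 12*v^5 - 20*v^4 + 40*v^3 + 19*v^2 - 23*v + 4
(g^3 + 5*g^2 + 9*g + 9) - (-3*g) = g^3 + 5*g^2 + 12*g + 9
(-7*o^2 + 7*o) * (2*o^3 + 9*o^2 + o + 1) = -14*o^5 - 49*o^4 + 56*o^3 + 7*o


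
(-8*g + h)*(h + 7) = -8*g*h - 56*g + h^2 + 7*h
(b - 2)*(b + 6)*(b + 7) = b^3 + 11*b^2 + 16*b - 84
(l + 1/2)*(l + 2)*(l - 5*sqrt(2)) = l^3 - 5*sqrt(2)*l^2 + 5*l^2/2 - 25*sqrt(2)*l/2 + l - 5*sqrt(2)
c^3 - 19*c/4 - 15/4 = (c - 5/2)*(c + 1)*(c + 3/2)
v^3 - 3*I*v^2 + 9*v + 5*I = (v - 5*I)*(v + I)^2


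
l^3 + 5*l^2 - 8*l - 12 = (l - 2)*(l + 1)*(l + 6)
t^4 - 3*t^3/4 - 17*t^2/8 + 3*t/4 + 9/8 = (t - 3/2)*(t - 1)*(t + 3/4)*(t + 1)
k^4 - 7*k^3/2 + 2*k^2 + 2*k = k*(k - 2)^2*(k + 1/2)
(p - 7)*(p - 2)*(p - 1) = p^3 - 10*p^2 + 23*p - 14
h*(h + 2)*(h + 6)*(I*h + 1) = I*h^4 + h^3 + 8*I*h^3 + 8*h^2 + 12*I*h^2 + 12*h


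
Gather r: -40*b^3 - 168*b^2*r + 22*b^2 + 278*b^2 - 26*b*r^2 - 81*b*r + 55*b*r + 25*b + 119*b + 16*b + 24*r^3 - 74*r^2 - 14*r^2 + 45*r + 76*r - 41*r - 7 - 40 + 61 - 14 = -40*b^3 + 300*b^2 + 160*b + 24*r^3 + r^2*(-26*b - 88) + r*(-168*b^2 - 26*b + 80)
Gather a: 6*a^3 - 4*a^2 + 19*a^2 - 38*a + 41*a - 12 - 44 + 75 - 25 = 6*a^3 + 15*a^2 + 3*a - 6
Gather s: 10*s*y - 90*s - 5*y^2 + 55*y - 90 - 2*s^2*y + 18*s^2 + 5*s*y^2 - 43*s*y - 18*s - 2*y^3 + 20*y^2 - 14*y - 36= s^2*(18 - 2*y) + s*(5*y^2 - 33*y - 108) - 2*y^3 + 15*y^2 + 41*y - 126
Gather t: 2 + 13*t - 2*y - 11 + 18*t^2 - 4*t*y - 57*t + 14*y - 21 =18*t^2 + t*(-4*y - 44) + 12*y - 30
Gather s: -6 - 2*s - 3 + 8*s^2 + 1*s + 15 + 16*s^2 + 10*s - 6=24*s^2 + 9*s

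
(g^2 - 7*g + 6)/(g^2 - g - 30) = (g - 1)/(g + 5)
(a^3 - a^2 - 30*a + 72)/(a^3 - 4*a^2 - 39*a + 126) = (a - 4)/(a - 7)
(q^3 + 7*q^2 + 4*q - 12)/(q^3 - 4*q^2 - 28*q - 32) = (q^2 + 5*q - 6)/(q^2 - 6*q - 16)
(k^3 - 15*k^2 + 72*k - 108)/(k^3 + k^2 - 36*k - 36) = (k^2 - 9*k + 18)/(k^2 + 7*k + 6)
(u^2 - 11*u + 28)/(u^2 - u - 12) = (u - 7)/(u + 3)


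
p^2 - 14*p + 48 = (p - 8)*(p - 6)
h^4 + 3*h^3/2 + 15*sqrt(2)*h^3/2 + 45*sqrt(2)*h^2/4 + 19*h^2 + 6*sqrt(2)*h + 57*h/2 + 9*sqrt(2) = (h + 3/2)*(h + sqrt(2)/2)*(h + sqrt(2))*(h + 6*sqrt(2))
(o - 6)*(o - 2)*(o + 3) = o^3 - 5*o^2 - 12*o + 36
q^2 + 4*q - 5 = (q - 1)*(q + 5)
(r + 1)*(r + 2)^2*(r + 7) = r^4 + 12*r^3 + 43*r^2 + 60*r + 28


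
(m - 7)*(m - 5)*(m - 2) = m^3 - 14*m^2 + 59*m - 70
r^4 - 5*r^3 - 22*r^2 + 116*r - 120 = (r - 6)*(r - 2)^2*(r + 5)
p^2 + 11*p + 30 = (p + 5)*(p + 6)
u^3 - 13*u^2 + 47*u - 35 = (u - 7)*(u - 5)*(u - 1)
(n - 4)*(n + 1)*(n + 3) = n^3 - 13*n - 12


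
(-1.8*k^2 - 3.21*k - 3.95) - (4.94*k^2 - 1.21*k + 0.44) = -6.74*k^2 - 2.0*k - 4.39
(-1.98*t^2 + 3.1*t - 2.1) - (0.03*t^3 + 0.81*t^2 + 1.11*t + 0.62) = -0.03*t^3 - 2.79*t^2 + 1.99*t - 2.72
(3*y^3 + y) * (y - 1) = 3*y^4 - 3*y^3 + y^2 - y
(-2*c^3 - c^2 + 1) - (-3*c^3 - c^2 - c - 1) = c^3 + c + 2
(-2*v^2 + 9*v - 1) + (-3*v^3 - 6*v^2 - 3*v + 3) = -3*v^3 - 8*v^2 + 6*v + 2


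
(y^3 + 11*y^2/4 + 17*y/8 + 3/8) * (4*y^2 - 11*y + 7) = 4*y^5 - 59*y^3/4 - 21*y^2/8 + 43*y/4 + 21/8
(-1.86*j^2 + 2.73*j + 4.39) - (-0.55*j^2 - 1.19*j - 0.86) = -1.31*j^2 + 3.92*j + 5.25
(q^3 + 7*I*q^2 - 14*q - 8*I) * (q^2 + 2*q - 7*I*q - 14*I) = q^5 + 2*q^4 + 35*q^3 + 70*q^2 + 90*I*q^2 - 56*q + 180*I*q - 112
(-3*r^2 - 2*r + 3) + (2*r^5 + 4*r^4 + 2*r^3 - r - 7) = 2*r^5 + 4*r^4 + 2*r^3 - 3*r^2 - 3*r - 4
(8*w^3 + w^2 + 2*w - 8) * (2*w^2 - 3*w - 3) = 16*w^5 - 22*w^4 - 23*w^3 - 25*w^2 + 18*w + 24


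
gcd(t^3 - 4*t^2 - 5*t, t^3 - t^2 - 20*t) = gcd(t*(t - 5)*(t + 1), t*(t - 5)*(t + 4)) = t^2 - 5*t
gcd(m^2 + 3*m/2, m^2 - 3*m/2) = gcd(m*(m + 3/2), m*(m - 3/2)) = m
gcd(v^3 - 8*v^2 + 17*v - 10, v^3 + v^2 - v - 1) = v - 1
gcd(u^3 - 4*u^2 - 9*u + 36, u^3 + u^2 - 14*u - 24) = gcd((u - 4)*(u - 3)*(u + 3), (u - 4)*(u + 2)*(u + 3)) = u^2 - u - 12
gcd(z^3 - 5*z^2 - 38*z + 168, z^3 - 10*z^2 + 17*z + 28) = z^2 - 11*z + 28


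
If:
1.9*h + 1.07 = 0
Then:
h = -0.56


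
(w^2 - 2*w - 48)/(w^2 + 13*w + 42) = (w - 8)/(w + 7)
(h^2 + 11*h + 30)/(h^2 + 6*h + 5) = (h + 6)/(h + 1)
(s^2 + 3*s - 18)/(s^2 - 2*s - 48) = (s - 3)/(s - 8)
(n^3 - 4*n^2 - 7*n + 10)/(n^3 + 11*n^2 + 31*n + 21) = (n^3 - 4*n^2 - 7*n + 10)/(n^3 + 11*n^2 + 31*n + 21)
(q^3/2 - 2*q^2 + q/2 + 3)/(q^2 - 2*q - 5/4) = 2*(-q^3 + 4*q^2 - q - 6)/(-4*q^2 + 8*q + 5)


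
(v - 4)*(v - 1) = v^2 - 5*v + 4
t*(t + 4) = t^2 + 4*t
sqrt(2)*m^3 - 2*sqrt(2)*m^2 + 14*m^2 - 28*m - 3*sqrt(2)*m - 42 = (m - 3)*(m + 7*sqrt(2))*(sqrt(2)*m + sqrt(2))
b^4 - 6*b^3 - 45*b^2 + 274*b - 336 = (b - 8)*(b - 3)*(b - 2)*(b + 7)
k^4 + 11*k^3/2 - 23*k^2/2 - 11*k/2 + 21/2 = (k - 3/2)*(k - 1)*(k + 1)*(k + 7)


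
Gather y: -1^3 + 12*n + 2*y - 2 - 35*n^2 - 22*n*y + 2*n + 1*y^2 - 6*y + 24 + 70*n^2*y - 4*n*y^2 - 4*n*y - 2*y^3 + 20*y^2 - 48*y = -35*n^2 + 14*n - 2*y^3 + y^2*(21 - 4*n) + y*(70*n^2 - 26*n - 52) + 21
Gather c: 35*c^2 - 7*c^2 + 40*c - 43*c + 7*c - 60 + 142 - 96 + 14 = 28*c^2 + 4*c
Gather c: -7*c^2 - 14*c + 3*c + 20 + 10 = -7*c^2 - 11*c + 30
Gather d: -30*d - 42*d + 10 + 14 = 24 - 72*d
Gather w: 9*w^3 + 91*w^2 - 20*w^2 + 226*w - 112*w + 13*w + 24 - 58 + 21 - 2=9*w^3 + 71*w^2 + 127*w - 15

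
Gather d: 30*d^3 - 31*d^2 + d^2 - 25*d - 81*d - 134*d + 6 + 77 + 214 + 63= 30*d^3 - 30*d^2 - 240*d + 360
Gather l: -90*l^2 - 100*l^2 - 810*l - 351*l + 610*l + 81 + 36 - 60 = -190*l^2 - 551*l + 57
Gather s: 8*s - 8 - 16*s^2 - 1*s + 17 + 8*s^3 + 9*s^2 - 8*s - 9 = 8*s^3 - 7*s^2 - s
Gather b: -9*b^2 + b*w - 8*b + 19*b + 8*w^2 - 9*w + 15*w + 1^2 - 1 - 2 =-9*b^2 + b*(w + 11) + 8*w^2 + 6*w - 2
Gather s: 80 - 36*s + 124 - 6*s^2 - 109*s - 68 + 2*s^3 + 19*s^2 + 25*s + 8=2*s^3 + 13*s^2 - 120*s + 144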